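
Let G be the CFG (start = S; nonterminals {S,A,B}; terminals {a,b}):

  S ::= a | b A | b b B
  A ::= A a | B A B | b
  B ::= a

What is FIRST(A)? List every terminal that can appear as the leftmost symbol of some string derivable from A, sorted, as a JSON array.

FIRST sets, iterate to fixpoint:
pass 1:
  A via A→b: +{b}
  B via B→a: +{a}
  S via S→a: +{a}
  S via S→b A: +{b}
  FIRST(S)={a,b}  FIRST(A)={b}  FIRST(B)={a}
pass 2:
  A via A→B A B: +{a}
  FIRST(S)={a,b}  FIRST(A)={a,b}  FIRST(B)={a}
pass 3: (no change)
  FIRST(S)={a,b}  FIRST(A)={a,b}  FIRST(B)={a}

FIRST(A) = ["a", "b"]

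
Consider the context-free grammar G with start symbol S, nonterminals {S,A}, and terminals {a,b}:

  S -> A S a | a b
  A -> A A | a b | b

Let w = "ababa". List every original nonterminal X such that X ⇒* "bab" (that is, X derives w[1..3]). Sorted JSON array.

Convert to CNF:
  S -> A X2 | T0 T1
  A -> A A | T0 T1 | b
  T0 -> a
  T1 -> b
  X2 -> S T0

CYK fill (cells [i..j] with 1 ≤ i ≤ j ≤ 3 only):
  cell(1,1) b: {A,T1}  orig:{A}
  cell(2,2) a: {T0}  orig:{}
  cell(3,3) b: {A,T1}  orig:{A}
  cell(1,2) ba: ∅
  cell(2,3) ab: {A,S}
  cell(1,3) bab: {A}

Original NTs in T[1,3] deriving "bab": ["A"]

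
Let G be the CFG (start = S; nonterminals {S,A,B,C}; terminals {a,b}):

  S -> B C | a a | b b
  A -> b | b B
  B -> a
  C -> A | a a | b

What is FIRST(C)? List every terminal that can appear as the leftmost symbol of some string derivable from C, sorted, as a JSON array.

FIRST iteration:
[1]
  A via A→b: +{b}
  B via B→a: +{a}
  C via C→A: +{b}
  C via C→a a: +{a}
  S via S→B C: +{a}
  S via S→b b: +{b}
  FIRST(S)={a,b}  FIRST(A)={b}  FIRST(B)={a}  FIRST(C)={a,b}
[2] (stable)
  FIRST(S)={a,b}  FIRST(A)={b}  FIRST(B)={a}  FIRST(C)={a,b}

FIRST(C) = ["a", "b"]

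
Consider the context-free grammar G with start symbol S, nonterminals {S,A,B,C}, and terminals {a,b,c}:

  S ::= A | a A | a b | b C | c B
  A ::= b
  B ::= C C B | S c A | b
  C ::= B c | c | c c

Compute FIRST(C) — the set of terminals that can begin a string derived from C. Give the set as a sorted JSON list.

Compute FIRST by fixpoint:
round 1:
  A via A→b: +{b}
  B via B→b: +{b}
  C via C→B c: +{b}
  C via C→c: +{c}
  S via S→A: +{b}
  S via S→a A: +{a}
  S via S→c B: +{c}
  S: {a,b,c}  A: {b}  B: {b}  C: {b,c}
round 2:
  B via B→C C B: +{c}
  B via B→S c A: +{a}
  C via C→B c: +{a}
  S: {a,b,c}  A: {b}  B: {a,b,c}  C: {a,b,c}
round 3: — fixpoint
  S: {a,b,c}  A: {b}  B: {a,b,c}  C: {a,b,c}

FIRST(C) = ["a", "b", "c"]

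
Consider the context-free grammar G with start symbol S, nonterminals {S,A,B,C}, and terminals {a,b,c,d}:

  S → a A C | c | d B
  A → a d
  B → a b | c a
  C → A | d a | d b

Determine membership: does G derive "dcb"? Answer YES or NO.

CNF form of G:
  S -> T0 X4 | T1 B | c
  A -> T0 T1
  B -> T0 T2 | T3 T0
  C -> T0 T1 | T1 T0 | T1 T2
  T0 -> a
  T1 -> d
  T2 -> b
  T3 -> c
  X4 -> A C

CYK table (by increasing span):
  [0..0]={T1}  "d"  orig:{}
  [1..1]={S,T3}  "c"  orig:{S}
  [2..2]={T2}  "b"  orig:{}
  [0..1]=∅  "dc"
  [1..2]=∅  "cb"
  [0..2]=∅  "dcb"

S ∉ T[0,2] ⇒ NO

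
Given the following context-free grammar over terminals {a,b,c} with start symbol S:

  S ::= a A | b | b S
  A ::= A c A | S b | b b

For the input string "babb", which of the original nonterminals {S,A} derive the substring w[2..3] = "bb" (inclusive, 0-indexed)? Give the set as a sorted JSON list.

CNF form of G:
  S -> T1 S | T2 A | b
  A -> A X3 | S T1 | T1 T1
  T0 -> c
  T1 -> b
  T2 -> a
  X3 -> T0 A

CYK fill (cells [i..j] with 2 ≤ i ≤ j ≤ 3 only):
  T[2,2] 'b' = {S,T1}  orig:{S}
  T[3,3] 'b' = {S,T1}  orig:{S}
  T[2,3] 'bb' = {A,S}

Original NTs in T[2,3] deriving "bb": ["A", "S"]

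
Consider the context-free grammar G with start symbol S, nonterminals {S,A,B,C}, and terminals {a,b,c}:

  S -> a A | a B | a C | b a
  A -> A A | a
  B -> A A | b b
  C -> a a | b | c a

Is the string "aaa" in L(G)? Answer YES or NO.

Convert to CNF:
  S -> T0 T1 | T1 A | T1 B | T1 C
  A -> A A | a
  B -> A A | T0 T0
  C -> T1 T1 | T2 T1 | b
  T0 -> b
  T1 -> a
  T2 -> c

Fill CYK table bottom-up:
  cell(0,0) a: {A,T1}  orig:{A}
  cell(1,1) a: {A,T1}  orig:{A}
  cell(2,2) a: {A,T1}  orig:{A}
  cell(0,1) aa: {A,B,C,S}
  cell(1,2) aa: {A,B,C,S}
  cell(0,2) aaa: {A,B,S}

S ∈ T[0,2] ⇒ YES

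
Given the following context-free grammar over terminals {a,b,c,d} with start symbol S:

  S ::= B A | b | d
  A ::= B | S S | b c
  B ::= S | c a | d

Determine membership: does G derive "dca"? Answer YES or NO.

CNF form of G:
  S -> B A | b | d
  A -> B A | S S | T0 T1 | T1 T2 | b | d
  B -> B A | T1 T2 | b | d
  T0 -> b
  T1 -> c
  T2 -> a

Fill CYK table bottom-up:
  T[0,0] 'd' = {A,B,S}
  T[1,1] 'c' = {T1}  orig:{}
  T[2,2] 'a' = {T2}  orig:{}
  T[0,1] 'dc' = ∅
  T[1,2] 'ca' = {A,B}
  T[0,2] 'dca' = {A,B,S}

S ∈ T[0,2] ⇒ YES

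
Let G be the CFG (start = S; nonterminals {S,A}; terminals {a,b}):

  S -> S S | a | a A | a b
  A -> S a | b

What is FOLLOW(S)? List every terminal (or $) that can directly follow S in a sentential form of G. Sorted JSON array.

FIRST iteration:
pass 1:
  A via A→b: +{b}
  S via S→a: +{a}
  FIRST(S)={a}  FIRST(A)={b}
pass 2:
  A via A→S a: +{a}
  FIRST(S)={a}  FIRST(A)={a,b}
pass 3: — fixpoint
  FIRST(S)={a}  FIRST(A)={a,b}

FOLLOW sets:
initialize: $ ∈ FOLLOW(S)
pass 1:
  A→S a: FOLLOW(S) ⊇ FIRST(a) = {a}; new: +{a}
  S→a A: FOLLOW(A) ⊇ FOLLOW(S) ⊇ {$,a}; new: +{$,a}
  S: {$,a}  A: {$,a}
pass 2: — fixpoint
  S: {$,a}  A: {$,a}

FOLLOW(S) = ["$", "a"]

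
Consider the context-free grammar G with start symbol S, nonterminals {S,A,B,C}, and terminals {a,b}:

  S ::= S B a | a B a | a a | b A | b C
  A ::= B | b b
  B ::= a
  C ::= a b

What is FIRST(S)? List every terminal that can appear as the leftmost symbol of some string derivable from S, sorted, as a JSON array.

FIRST sets, iterate to fixpoint:
round 1:
  A via A→b b: +{b}
  B via B→a: +{a}
  C via C→a b: +{a}
  S via S→a B a: +{a}
  S via S→b A: +{b}
  FIRST(S)={a,b}  FIRST(A)={b}  FIRST(B)={a}  FIRST(C)={a}
round 2:
  A via A→B: +{a}
  FIRST(S)={a,b}  FIRST(A)={a,b}  FIRST(B)={a}  FIRST(C)={a}
round 3: — fixpoint
  FIRST(S)={a,b}  FIRST(A)={a,b}  FIRST(B)={a}  FIRST(C)={a}

FIRST(S) = ["a", "b"]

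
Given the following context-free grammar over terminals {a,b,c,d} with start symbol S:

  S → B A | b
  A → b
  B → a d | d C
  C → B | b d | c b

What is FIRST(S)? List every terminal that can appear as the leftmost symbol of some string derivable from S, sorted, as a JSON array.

FIRST iteration:
round 1:
  A via A→b: +{b}
  B via B→a d: +{a}
  B via B→d C: +{d}
  C via C→B: +{a,d}
  C via C→b d: +{b}
  C via C→c b: +{c}
  S via S→B A: +{a,d}
  S via S→b: +{b}
  FIRST(S)={a,b,d}  FIRST(A)={b}  FIRST(B)={a,d}  FIRST(C)={a,b,c,d}
round 2: (no change)
  FIRST(S)={a,b,d}  FIRST(A)={b}  FIRST(B)={a,d}  FIRST(C)={a,b,c,d}

FIRST(S) = ["a", "b", "d"]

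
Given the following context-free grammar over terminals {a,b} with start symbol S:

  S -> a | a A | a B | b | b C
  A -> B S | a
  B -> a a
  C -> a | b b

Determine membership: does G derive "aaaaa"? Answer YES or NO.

Convert to CNF:
  S -> T0 A | T0 B | T1 C | a | b
  A -> B S | a
  B -> T0 T0
  C -> T1 T1 | a
  T0 -> a
  T1 -> b

CYK fill:
  cell(0,0) a: {A,C,S,T0}  orig:{A,C,S}
  cell(1,1) a: {A,C,S,T0}  orig:{A,C,S}
  cell(2,2) a: {A,C,S,T0}  orig:{A,C,S}
  cell(3,3) a: {A,C,S,T0}  orig:{A,C,S}
  cell(4,4) a: {A,C,S,T0}  orig:{A,C,S}
  cell(0,1) aa: {B,S}
  cell(1,2) aa: {B,S}
  cell(2,3) aa: {B,S}
  cell(3,4) aa: {B,S}
  cell(0,2) aaa: {A,S}
  cell(1,3) aaa: {A,S}
  cell(2,4) aaa: {A,S}
  cell(0,3) aaaa: {A,S}
  cell(1,4) aaaa: {A,S}
  cell(0,4) aaaaa: {A,S}

S ∈ T[0,4] ⇒ YES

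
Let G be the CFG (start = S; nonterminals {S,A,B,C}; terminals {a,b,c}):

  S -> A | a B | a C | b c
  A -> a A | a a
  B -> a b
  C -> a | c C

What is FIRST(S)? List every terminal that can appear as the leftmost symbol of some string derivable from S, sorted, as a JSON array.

FIRST iteration:
pass 1:
  A via A→a A: +{a}
  B via B→a b: +{a}
  C via C→a: +{a}
  C via C→c C: +{c}
  S via S→A: +{a}
  S via S→b c: +{b}
  S: {a,b}  A: {a}  B: {a}  C: {a,c}
pass 2: (no change)
  S: {a,b}  A: {a}  B: {a}  C: {a,c}

FIRST(S) = ["a", "b"]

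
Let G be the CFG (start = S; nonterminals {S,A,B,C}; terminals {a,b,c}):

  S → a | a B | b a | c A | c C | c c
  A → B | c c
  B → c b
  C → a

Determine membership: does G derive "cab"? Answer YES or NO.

Convert to CNF:
  S -> T0 A | T0 C | T0 T0 | T1 T2 | T2 B | a
  A -> T0 T0 | T0 T1
  B -> T0 T1
  C -> a
  T0 -> c
  T1 -> b
  T2 -> a

CYK table (by increasing span):
  cell(0,0) c: {T0}  orig:{}
  cell(1,1) a: {C,S,T2}  orig:{C,S}
  cell(2,2) b: {T1}  orig:{}
  cell(0,1) ca: {S}
  cell(1,2) ab: ∅
  cell(0,2) cab: ∅

S ∉ T[0,2] ⇒ NO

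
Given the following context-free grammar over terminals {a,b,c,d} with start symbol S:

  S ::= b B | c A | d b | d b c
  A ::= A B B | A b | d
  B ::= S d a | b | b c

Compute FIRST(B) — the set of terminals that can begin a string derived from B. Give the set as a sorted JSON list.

Compute FIRST by fixpoint:
round 1:
  A via A→d: +{d}
  B via B→b: +{b}
  S via S→b B: +{b}
  S via S→c A: +{c}
  S via S→d b: +{d}
  S: {b,c,d}  A: {d}  B: {b}
round 2:
  B via B→S d a: +{c,d}
  S: {b,c,d}  A: {d}  B: {b,c,d}
round 3: — fixpoint
  S: {b,c,d}  A: {d}  B: {b,c,d}

FIRST(B) = ["b", "c", "d"]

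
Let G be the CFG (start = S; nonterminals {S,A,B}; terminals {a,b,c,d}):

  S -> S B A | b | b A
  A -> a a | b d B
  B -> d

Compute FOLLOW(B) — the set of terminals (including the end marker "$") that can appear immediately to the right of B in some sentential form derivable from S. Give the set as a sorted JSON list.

FIRST iteration:
pass 1:
  A via A→a a: +{a}
  A via A→b d B: +{b}
  B via B→d: +{d}
  S via S→b: +{b}
  FIRST[S]={b}  FIRST[A]={a,b}  FIRST[B]={d}
pass 2: done
  FIRST[S]={b}  FIRST[A]={a,b}  FIRST[B]={d}

FOLLOW sets:
initialize: $ ∈ FOLLOW(S)
iter 1:
  S→S B A: FOLLOW(S) ⊇ FIRST(B) = {d}; new: +{d}
  S→S B A: FOLLOW(B) ⊇ FIRST(A) = {a,b}; new: +{a,b}
  S→S B A: FOLLOW(A) ⊇ FOLLOW(S) ⊇ {$,d}; new: +{$,d}
  S: {$,d}  A: {$,d}  B: {a,b}
iter 2:
  A→b d B: FOLLOW(B) ⊇ FOLLOW(A) ⊇ {$,d}; new: +{$,d}
  S: {$,d}  A: {$,d}  B: {$,a,b,d}
iter 3: (stable)
  S: {$,d}  A: {$,d}  B: {$,a,b,d}

FOLLOW(B) = ["$", "a", "b", "d"]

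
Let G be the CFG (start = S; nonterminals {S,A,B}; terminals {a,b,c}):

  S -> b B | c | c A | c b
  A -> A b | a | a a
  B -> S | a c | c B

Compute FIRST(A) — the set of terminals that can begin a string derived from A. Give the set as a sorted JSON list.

FIRST sets, iterate to fixpoint:
pass 1:
  A via A→a: +{a}
  B via B→a c: +{a}
  B via B→c B: +{c}
  S via S→b B: +{b}
  S via S→c: +{c}
  S: {b,c}  A: {a}  B: {a,c}
pass 2:
  B via B→S: +{b}
  S: {b,c}  A: {a}  B: {a,b,c}
pass 3: (no change)
  S: {b,c}  A: {a}  B: {a,b,c}

FIRST(A) = ["a"]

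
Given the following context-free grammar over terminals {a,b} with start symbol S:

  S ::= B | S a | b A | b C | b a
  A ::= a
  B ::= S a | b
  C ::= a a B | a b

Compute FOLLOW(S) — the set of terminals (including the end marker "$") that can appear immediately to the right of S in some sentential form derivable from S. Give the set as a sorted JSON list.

FIRST iteration:
round 1:
  A via A→a: +{a}
  B via B→b: +{b}
  C via C→a a B: +{a}
  S via S→B: +{b}
  FIRST[S]={b}  FIRST[A]={a}  FIRST[B]={b}  FIRST[C]={a}
round 2: (stable)
  FIRST[S]={b}  FIRST[A]={a}  FIRST[B]={b}  FIRST[C]={a}

FOLLOW iteration:
FOLLOW(S) := {$}
round 1:
  B→S a: FOLLOW(S) ⊇ FIRST(a) = {a}; new: +{a}
  S→B: FOLLOW(B) ⊇ FOLLOW(S) ⊇ {$,a}; new: +{$,a}
  S→b A: FOLLOW(A) ⊇ FOLLOW(S) ⊇ {$,a}; new: +{$,a}
  S→b C: FOLLOW(C) ⊇ FOLLOW(S) ⊇ {$,a}; new: +{$,a}
  FOLLOW(S)={$,a}  FOLLOW(A)={$,a}  FOLLOW(B)={$,a}  FOLLOW(C)={$,a}
round 2: — fixpoint
  FOLLOW(S)={$,a}  FOLLOW(A)={$,a}  FOLLOW(B)={$,a}  FOLLOW(C)={$,a}

FOLLOW(S) = ["$", "a"]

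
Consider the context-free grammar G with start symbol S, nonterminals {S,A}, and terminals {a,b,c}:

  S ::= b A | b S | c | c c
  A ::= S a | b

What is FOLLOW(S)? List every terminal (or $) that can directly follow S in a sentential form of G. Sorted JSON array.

FIRST sets, iterate to fixpoint:
round 1:
  A via A→b: +{b}
  S via S→b A: +{b}
  S via S→c: +{c}
  FIRST(S)={b,c}  FIRST(A)={b}
round 2:
  A via A→S a: +{c}
  FIRST(S)={b,c}  FIRST(A)={b,c}
round 3: (stable)
  FIRST(S)={b,c}  FIRST(A)={b,c}

FOLLOW sets:
seed FOLLOW(S) with $
pass 1:
  A→S a: FOLLOW(S) ⊇ FIRST(a) = {a}; new: +{a}
  S→b A: FOLLOW(A) ⊇ FOLLOW(S) ⊇ {$,a}; new: +{$,a}
  FOLLOW[S]={$,a}  FOLLOW[A]={$,a}
pass 2: (stable)
  FOLLOW[S]={$,a}  FOLLOW[A]={$,a}

FOLLOW(S) = ["$", "a"]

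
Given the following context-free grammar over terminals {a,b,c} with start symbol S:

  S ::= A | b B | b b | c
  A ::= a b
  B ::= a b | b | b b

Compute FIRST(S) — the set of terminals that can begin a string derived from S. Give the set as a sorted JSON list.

FIRST sets, iterate to fixpoint:
iter 1:
  A via A→a b: +{a}
  B via B→a b: +{a}
  B via B→b: +{b}
  S via S→A: +{a}
  S via S→b B: +{b}
  S via S→c: +{c}
  FIRST(S)={a,b,c}  FIRST(A)={a}  FIRST(B)={a,b}
iter 2: (no change)
  FIRST(S)={a,b,c}  FIRST(A)={a}  FIRST(B)={a,b}

FIRST(S) = ["a", "b", "c"]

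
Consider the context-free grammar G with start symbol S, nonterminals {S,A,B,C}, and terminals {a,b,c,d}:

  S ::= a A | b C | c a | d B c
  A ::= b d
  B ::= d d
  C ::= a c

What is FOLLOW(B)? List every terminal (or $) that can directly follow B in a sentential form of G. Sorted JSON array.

FIRST sets, iterate to fixpoint:
[1]
  A via A→b d: +{b}
  B via B→d d: +{d}
  C via C→a c: +{a}
  S via S→a A: +{a}
  S via S→b C: +{b}
  S via S→c a: +{c}
  S via S→d B c: +{d}
  FIRST[S]={a,b,c,d}  FIRST[A]={b}  FIRST[B]={d}  FIRST[C]={a}
[2] — fixpoint
  FIRST[S]={a,b,c,d}  FIRST[A]={b}  FIRST[B]={d}  FIRST[C]={a}

FOLLOW sets:
initialize: $ ∈ FOLLOW(S)
round 1:
  S→a A: FOLLOW(A) ⊇ FOLLOW(S) ⊇ {$}; new: +{$}
  S→b C: FOLLOW(C) ⊇ FOLLOW(S) ⊇ {$}; new: +{$}
  S→d B c: FOLLOW(B) ⊇ FIRST(c) = {c}; new: +{c}
  FOLLOW(S)={$}  FOLLOW(A)={$}  FOLLOW(B)={c}  FOLLOW(C)={$}
round 2: done
  FOLLOW(S)={$}  FOLLOW(A)={$}  FOLLOW(B)={c}  FOLLOW(C)={$}

FOLLOW(B) = ["c"]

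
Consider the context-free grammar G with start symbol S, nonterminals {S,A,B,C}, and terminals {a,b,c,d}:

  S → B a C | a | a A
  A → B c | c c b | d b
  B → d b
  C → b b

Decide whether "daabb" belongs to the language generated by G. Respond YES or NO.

Convert to CNF:
  S -> B X5 | T3 A | a
  A -> B T0 | T0 X4 | T2 T1
  B -> T2 T1
  C -> T1 T1
  T0 -> c
  T1 -> b
  T2 -> d
  T3 -> a
  X4 -> T0 T1
  X5 -> T3 C

Fill CYK table bottom-up:
  T[0,0] 'd' = {T2}  orig:{}
  T[1,1] 'a' = {S,T3}  orig:{S}
  T[2,2] 'a' = {S,T3}  orig:{S}
  T[3,3] 'b' = {T1}  orig:{}
  T[4,4] 'b' = {T1}  orig:{}
  T[0,1] 'da' = ∅
  T[1,2] 'aa' = ∅
  T[2,3] 'ab' = ∅
  T[3,4] 'bb' = {C}
  T[0,2] 'daa' = ∅
  T[1,3] 'aab' = ∅
  T[2,4] 'abb' = {X5}  orig:{}
  T[0,3] 'daab' = ∅
  T[1,4] 'aabb' = ∅
  T[0,4] 'daabb' = ∅

S ∉ T[0,4] ⇒ NO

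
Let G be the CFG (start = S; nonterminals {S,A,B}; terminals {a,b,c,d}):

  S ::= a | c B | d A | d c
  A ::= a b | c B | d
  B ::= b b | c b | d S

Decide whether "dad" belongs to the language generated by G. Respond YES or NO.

Convert to CNF:
  S -> T2 B | T3 A | T3 T2 | a
  A -> T0 T1 | T2 B | d
  B -> T1 T1 | T2 T1 | T3 S
  T0 -> a
  T1 -> b
  T2 -> c
  T3 -> d

CYK table (by increasing span):
  cell(0,0) d: {A,T3}  orig:{A}
  cell(1,1) a: {S,T0}  orig:{S}
  cell(2,2) d: {A,T3}  orig:{A}
  cell(0,1) da: {B}
  cell(1,2) ad: ∅
  cell(0,2) dad: ∅

S ∉ T[0,2] ⇒ NO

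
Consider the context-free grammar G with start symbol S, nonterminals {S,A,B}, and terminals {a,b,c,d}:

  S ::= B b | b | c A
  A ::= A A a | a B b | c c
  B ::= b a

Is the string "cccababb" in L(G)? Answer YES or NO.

CNF form of G:
  S -> B T1 | T2 A | b
  A -> A X3 | T0 X4 | T2 T2
  B -> T1 T0
  T0 -> a
  T1 -> b
  T2 -> c
  X3 -> A T0
  X4 -> B T1

Fill CYK table bottom-up:
  T[0,0] 'c' = {T2}  orig:{}
  T[1,1] 'c' = {T2}  orig:{}
  T[2,2] 'c' = {T2}  orig:{}
  T[3,3] 'a' = {T0}  orig:{}
  T[4,4] 'b' = {S,T1}  orig:{S}
  T[5,5] 'a' = {T0}  orig:{}
  T[6,6] 'b' = {S,T1}  orig:{S}
  T[7,7] 'b' = {S,T1}  orig:{S}
  T[0,1] 'cc' = {A}
  T[1,2] 'cc' = {A}
  T[2,3] 'ca' = ∅
  T[3,4] 'ab' = ∅
  T[4,5] 'ba' = {B}
  T[5,6] 'ab' = ∅
  T[6,7] 'bb' = ∅
  T[0,2] 'ccc' = {S}
  T[1,3] 'cca' = {X3}  orig:{}
  T[2,4] 'cab' = ∅
  T[3,5] 'aba' = ∅
  T[4,6] 'bab' = {S,X4}  orig:{S}
  T[5,7] 'abb' = ∅
  T[0,3] 'ccca' = ∅
  T[1,4] 'ccab' = ∅
  T[2,5] 'caba' = ∅
  T[3,6] 'abab' = {A}
  T[4,7] 'babb' = ∅
  T[0,4] 'cccab' = ∅
  T[1,5] 'ccaba' = ∅
  T[2,6] 'cabab' = {S}
  T[3,7] 'ababb' = ∅
  T[0,5] 'cccaba' = ∅
  T[1,6] 'ccabab' = ∅
  T[2,7] 'cababb' = ∅
  T[0,6] 'cccabab' = ∅
  T[1,7] 'ccababb' = ∅
  T[0,7] 'cccababb' = ∅

S ∉ T[0,7] ⇒ NO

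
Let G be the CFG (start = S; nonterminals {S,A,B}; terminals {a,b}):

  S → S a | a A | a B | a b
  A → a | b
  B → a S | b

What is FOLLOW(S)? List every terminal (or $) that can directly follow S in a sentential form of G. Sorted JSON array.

FIRST sets, iterate to fixpoint:
iter 1:
  A via A→a: +{a}
  A via A→b: +{b}
  B via B→a S: +{a}
  B via B→b: +{b}
  S via S→a A: +{a}
  FIRST[S]={a}  FIRST[A]={a,b}  FIRST[B]={a,b}
iter 2: (stable)
  FIRST[S]={a}  FIRST[A]={a,b}  FIRST[B]={a,b}

Compute FOLLOW by fixpoint:
seed FOLLOW(S) with $
iter 1:
  S→S a: FOLLOW(S) ⊇ FIRST(a) = {a}; new: +{a}
  S→a A: FOLLOW(A) ⊇ FOLLOW(S) ⊇ {$,a}; new: +{$,a}
  S→a B: FOLLOW(B) ⊇ FOLLOW(S) ⊇ {$,a}; new: +{$,a}
  FOLLOW(S)={$,a}  FOLLOW(A)={$,a}  FOLLOW(B)={$,a}
iter 2: done
  FOLLOW(S)={$,a}  FOLLOW(A)={$,a}  FOLLOW(B)={$,a}

FOLLOW(S) = ["$", "a"]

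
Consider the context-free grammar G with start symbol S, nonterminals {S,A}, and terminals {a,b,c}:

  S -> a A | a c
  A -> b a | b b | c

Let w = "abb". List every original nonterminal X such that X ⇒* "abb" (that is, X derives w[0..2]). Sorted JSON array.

Convert to CNF:
  S -> T1 A | T1 T2
  A -> T0 T0 | T0 T1 | c
  T0 -> b
  T1 -> a
  T2 -> c

Fill CYK table bottom-up — only the sub-triangle for w[0..2]:
  T[0,0] 'a' = {T1}  orig:{}
  T[1,1] 'b' = {T0}  orig:{}
  T[2,2] 'b' = {T0}  orig:{}
  T[0,1] 'ab' = ∅
  T[1,2] 'bb' = {A}
  T[0,2] 'abb' = {S}

Original NTs in T[0,2] deriving "abb": ["S"]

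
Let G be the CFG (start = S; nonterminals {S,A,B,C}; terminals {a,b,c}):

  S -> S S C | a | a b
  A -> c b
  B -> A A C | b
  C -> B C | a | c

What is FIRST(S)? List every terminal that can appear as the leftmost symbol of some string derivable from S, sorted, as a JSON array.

FIRST sets, iterate to fixpoint:
[1]
  A via A→c b: +{c}
  B via B→A A C: +{c}
  B via B→b: +{b}
  C via C→B C: +{b,c}
  C via C→a: +{a}
  S via S→a: +{a}
  FIRST[S]={a}  FIRST[A]={c}  FIRST[B]={b,c}  FIRST[C]={a,b,c}
[2] done
  FIRST[S]={a}  FIRST[A]={c}  FIRST[B]={b,c}  FIRST[C]={a,b,c}

FIRST(S) = ["a"]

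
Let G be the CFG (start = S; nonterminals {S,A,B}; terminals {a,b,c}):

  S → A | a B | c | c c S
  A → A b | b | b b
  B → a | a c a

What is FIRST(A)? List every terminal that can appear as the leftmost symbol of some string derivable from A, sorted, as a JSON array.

FIRST iteration:
iter 1:
  A via A→b: +{b}
  B via B→a: +{a}
  S via S→A: +{b}
  S via S→a B: +{a}
  S via S→c: +{c}
  S: {a,b,c}  A: {b}  B: {a}
iter 2: (stable)
  S: {a,b,c}  A: {b}  B: {a}

FIRST(A) = ["b"]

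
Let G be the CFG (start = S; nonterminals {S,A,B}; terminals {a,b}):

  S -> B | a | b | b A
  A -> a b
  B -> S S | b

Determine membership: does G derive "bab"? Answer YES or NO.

Convert to CNF:
  S -> S S | T1 A | a | b
  A -> T0 T1
  B -> S S | b
  T0 -> a
  T1 -> b

CYK table (by increasing span):
  cell(0,0) b: {B,S,T1}  orig:{B,S}
  cell(1,1) a: {S,T0}  orig:{S}
  cell(2,2) b: {B,S,T1}  orig:{B,S}
  cell(0,1) ba: {B,S}
  cell(1,2) ab: {A,B,S}
  cell(0,2) bab: {B,S}

S ∈ T[0,2] ⇒ YES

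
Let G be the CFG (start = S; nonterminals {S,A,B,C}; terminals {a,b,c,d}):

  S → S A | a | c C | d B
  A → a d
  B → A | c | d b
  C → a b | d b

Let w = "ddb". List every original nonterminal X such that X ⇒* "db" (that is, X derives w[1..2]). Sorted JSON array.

Convert to CNF:
  S -> S A | T1 B | T3 C | a
  A -> T0 T1
  B -> T0 T1 | T1 T2 | c
  C -> T0 T2 | T1 T2
  T0 -> a
  T1 -> d
  T2 -> b
  T3 -> c

CYK fill (cells [i..j] with 1 ≤ i ≤ j ≤ 2 only):
  [1..1]={T1}  "d"  orig:{}
  [2..2]={T2}  "b"  orig:{}
  [1..2]={B,C}  "db"

Original NTs in T[1,2] deriving "db": ["B", "C"]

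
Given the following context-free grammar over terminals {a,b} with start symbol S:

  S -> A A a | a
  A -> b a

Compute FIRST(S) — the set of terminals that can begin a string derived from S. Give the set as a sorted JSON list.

Compute FIRST by fixpoint:
round 1:
  A via A→b a: +{b}
  S via S→A A a: +{b}
  S via S→a: +{a}
  S: {a,b}  A: {b}
round 2: (stable)
  S: {a,b}  A: {b}

FIRST(S) = ["a", "b"]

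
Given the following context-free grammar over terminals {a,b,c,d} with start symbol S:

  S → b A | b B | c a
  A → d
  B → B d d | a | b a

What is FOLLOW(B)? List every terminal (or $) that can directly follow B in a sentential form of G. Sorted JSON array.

FIRST sets, iterate to fixpoint:
[1]
  A via A→d: +{d}
  B via B→a: +{a}
  B via B→b a: +{b}
  S via S→b A: +{b}
  S via S→c a: +{c}
  FIRST[S]={b,c}  FIRST[A]={d}  FIRST[B]={a,b}
[2] (stable)
  FIRST[S]={b,c}  FIRST[A]={d}  FIRST[B]={a,b}

FOLLOW sets:
seed FOLLOW(S) with $
pass 1:
  B→B d d: FOLLOW(B) ⊇ FIRST(d) = {d}; new: +{d}
  S→b A: FOLLOW(A) ⊇ FOLLOW(S) ⊇ {$}; new: +{$}
  S→b B: FOLLOW(B) ⊇ FOLLOW(S) ⊇ {$}; new: +{$}
  FOLLOW(S)={$}  FOLLOW(A)={$}  FOLLOW(B)={$,d}
pass 2: — fixpoint
  FOLLOW(S)={$}  FOLLOW(A)={$}  FOLLOW(B)={$,d}

FOLLOW(B) = ["$", "d"]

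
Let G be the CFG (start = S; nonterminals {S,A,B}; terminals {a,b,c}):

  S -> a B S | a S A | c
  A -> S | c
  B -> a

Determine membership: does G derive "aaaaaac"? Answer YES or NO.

Convert to CNF:
  S -> T0 X3 | T0 X4 | c
  A -> T0 X1 | T0 X2 | c
  B -> a
  T0 -> a
  X1 -> B S
  X2 -> S A
  X3 -> B S
  X4 -> S A

Fill CYK table bottom-up:
  T[0,0] 'a' = {B,T0}  orig:{B}
  T[1,1] 'a' = {B,T0}  orig:{B}
  T[2,2] 'a' = {B,T0}  orig:{B}
  T[3,3] 'a' = {B,T0}  orig:{B}
  T[4,4] 'a' = {B,T0}  orig:{B}
  T[5,5] 'a' = {B,T0}  orig:{B}
  T[6,6] 'c' = {A,S}
  T[0,1] 'aa' = ∅
  T[1,2] 'aa' = ∅
  T[2,3] 'aa' = ∅
  T[3,4] 'aa' = ∅
  T[4,5] 'aa' = ∅
  T[5,6] 'ac' = {X1,X3}  orig:{}
  T[0,2] 'aaa' = ∅
  T[1,3] 'aaa' = ∅
  T[2,4] 'aaa' = ∅
  T[3,5] 'aaa' = ∅
  T[4,6] 'aac' = {A,S}
  T[0,3] 'aaaa' = ∅
  T[1,4] 'aaaa' = ∅
  T[2,5] 'aaaa' = ∅
  T[3,6] 'aaac' = {X1,X3}  orig:{}
  T[0,4] 'aaaaa' = ∅
  T[1,5] 'aaaaa' = ∅
  T[2,6] 'aaaac' = {A,S}
  T[0,5] 'aaaaaa' = ∅
  T[1,6] 'aaaaac' = {X1,X3}  orig:{}
  T[0,6] 'aaaaaac' = {A,S}

S ∈ T[0,6] ⇒ YES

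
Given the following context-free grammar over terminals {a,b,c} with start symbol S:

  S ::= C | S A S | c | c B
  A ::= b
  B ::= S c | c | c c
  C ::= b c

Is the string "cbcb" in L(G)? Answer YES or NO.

Convert to CNF:
  S -> S X2 | T0 B | T1 T0 | c
  A -> b
  B -> S T0 | T0 T0 | c
  C -> T1 T0
  T0 -> c
  T1 -> b
  X2 -> A S

CYK table (by increasing span):
  [0..0]={B,S,T0}  "c"  orig:{B,S}
  [1..1]={A,T1}  "b"  orig:{A}
  [2..2]={B,S,T0}  "c"  orig:{B,S}
  [3..3]={A,T1}  "b"  orig:{A}
  [0..1]=∅  "cb"
  [1..2]={C,S,X2}  "bc"  orig:{C,S}
  [2..3]=∅  "cb"
  [0..2]={S}  "cbc"
  [1..3]=∅  "bcb"
  [0..3]=∅  "cbcb"

S ∉ T[0,3] ⇒ NO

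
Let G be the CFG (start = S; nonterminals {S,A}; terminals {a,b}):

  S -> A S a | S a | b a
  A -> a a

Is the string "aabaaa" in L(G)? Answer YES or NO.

CNF form of G:
  S -> A X2 | S T0 | T1 T0
  A -> T0 T0
  T0 -> a
  T1 -> b
  X2 -> S T0

CYK table (by increasing span):
  [0..0]={T0}  "a"  orig:{}
  [1..1]={T0}  "a"  orig:{}
  [2..2]={T1}  "b"  orig:{}
  [3..3]={T0}  "a"  orig:{}
  [4..4]={T0}  "a"  orig:{}
  [5..5]={T0}  "a"  orig:{}
  [0..1]={A}  "aa"
  [1..2]=∅  "ab"
  [2..3]={S}  "ba"
  [3..4]={A}  "aa"
  [4..5]={A}  "aa"
  [0..2]=∅  "aab"
  [1..3]=∅  "aba"
  [2..4]={S,X2}  "baa"  orig:{S}
  [3..5]=∅  "aaa"
  [0..3]=∅  "aaba"
  [1..4]=∅  "abaa"
  [2..5]={S,X2}  "baaa"  orig:{S}
  [0..4]={S}  "aabaa"
  [1..5]=∅  "abaaa"
  [0..5]={S,X2}  "aabaaa"  orig:{S}

S ∈ T[0,5] ⇒ YES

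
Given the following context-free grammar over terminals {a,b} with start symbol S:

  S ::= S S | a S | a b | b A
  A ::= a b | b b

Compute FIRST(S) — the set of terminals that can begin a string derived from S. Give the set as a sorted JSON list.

FIRST sets, iterate to fixpoint:
[1]
  A via A→a b: +{a}
  A via A→b b: +{b}
  S via S→a S: +{a}
  S via S→b A: +{b}
  S: {a,b}  A: {a,b}
[2] — fixpoint
  S: {a,b}  A: {a,b}

FIRST(S) = ["a", "b"]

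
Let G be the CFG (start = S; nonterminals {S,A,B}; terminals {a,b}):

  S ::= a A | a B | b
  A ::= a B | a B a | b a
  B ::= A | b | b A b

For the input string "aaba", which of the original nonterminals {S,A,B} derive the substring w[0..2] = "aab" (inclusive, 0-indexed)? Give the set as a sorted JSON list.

CNF form of G:
  S -> T0 A | T0 B | b
  A -> T0 B | T0 X2 | T1 T0
  B -> T0 B | T0 X3 | T1 T0 | T1 X4 | b
  T0 -> a
  T1 -> b
  X2 -> B T0
  X3 -> B T0
  X4 -> A T1

CYK fill, restricted to cells inside w[0..2]:
  [0..0]={T0}  "a"  orig:{}
  [1..1]={T0}  "a"  orig:{}
  [2..2]={B,S,T1}  "b"  orig:{B,S}
  [0..1]=∅  "aa"
  [1..2]={A,B,S}  "ab"
  [0..2]={A,B,S}  "aab"

Original NTs in T[0,2] deriving "aab": ["A", "B", "S"]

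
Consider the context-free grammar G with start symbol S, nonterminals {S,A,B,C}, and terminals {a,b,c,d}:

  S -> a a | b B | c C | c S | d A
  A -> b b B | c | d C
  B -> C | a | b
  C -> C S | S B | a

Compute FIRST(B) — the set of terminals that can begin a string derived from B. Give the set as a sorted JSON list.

FIRST iteration:
[1]
  A via A→b b B: +{b}
  A via A→c: +{c}
  A via A→d C: +{d}
  B via B→a: +{a}
  B via B→b: +{b}
  C via C→a: +{a}
  S via S→a a: +{a}
  S via S→b B: +{b}
  S via S→c C: +{c}
  S via S→d A: +{d}
  S: {a,b,c,d}  A: {b,c,d}  B: {a,b}  C: {a}
[2]
  C via C→S B: +{b,c,d}
  S: {a,b,c,d}  A: {b,c,d}  B: {a,b}  C: {a,b,c,d}
[3]
  B via B→C: +{c,d}
  S: {a,b,c,d}  A: {b,c,d}  B: {a,b,c,d}  C: {a,b,c,d}
[4] (stable)
  S: {a,b,c,d}  A: {b,c,d}  B: {a,b,c,d}  C: {a,b,c,d}

FIRST(B) = ["a", "b", "c", "d"]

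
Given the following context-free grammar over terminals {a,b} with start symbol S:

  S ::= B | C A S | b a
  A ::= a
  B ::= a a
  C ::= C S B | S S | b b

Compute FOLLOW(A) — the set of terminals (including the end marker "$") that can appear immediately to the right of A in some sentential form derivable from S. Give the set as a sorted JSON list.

FIRST sets, iterate to fixpoint:
pass 1:
  A via A→a: +{a}
  B via B→a a: +{a}
  C via C→b b: +{b}
  S via S→B: +{a}
  S via S→C A S: +{b}
  S: {a,b}  A: {a}  B: {a}  C: {b}
pass 2:
  C via C→S S: +{a}
  S: {a,b}  A: {a}  B: {a}  C: {a,b}
pass 3: done
  S: {a,b}  A: {a}  B: {a}  C: {a,b}

Compute FOLLOW by fixpoint:
FOLLOW(S) := {$}
round 1:
  C→C S B: FOLLOW(C) ⊇ FIRST(S) = {a,b}; new: +{a,b}
  C→C S B: FOLLOW(S) ⊇ FIRST(B) = {a}; new: +{a}
  C→C S B: FOLLOW(B) ⊇ FOLLOW(C) ⊇ {a,b}; new: +{a,b}
  C→S S: FOLLOW(S) ⊇ FIRST(S) = {a,b}; new: +{b}
  S→B: FOLLOW(B) ⊇ FOLLOW(S) ⊇ {$,a,b}; new: +{$}
  S→C A S: FOLLOW(A) ⊇ FIRST(S) = {a,b}; new: +{a,b}
  FOLLOW[S]={$,a,b}  FOLLOW[A]={a,b}  FOLLOW[B]={$,a,b}  FOLLOW[C]={a,b}
round 2: (stable)
  FOLLOW[S]={$,a,b}  FOLLOW[A]={a,b}  FOLLOW[B]={$,a,b}  FOLLOW[C]={a,b}

FOLLOW(A) = ["a", "b"]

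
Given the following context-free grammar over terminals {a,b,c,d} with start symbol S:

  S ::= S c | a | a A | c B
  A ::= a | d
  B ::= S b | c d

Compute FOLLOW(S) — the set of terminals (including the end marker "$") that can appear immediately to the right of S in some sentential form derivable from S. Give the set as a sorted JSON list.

FIRST iteration:
round 1:
  A via A→a: +{a}
  A via A→d: +{d}
  B via B→c d: +{c}
  S via S→a: +{a}
  S via S→c B: +{c}
  S: {a,c}  A: {a,d}  B: {c}
round 2:
  B via B→S b: +{a}
  S: {a,c}  A: {a,d}  B: {a,c}
round 3: done
  S: {a,c}  A: {a,d}  B: {a,c}

Compute FOLLOW by fixpoint:
seed FOLLOW(S) with $
iter 1:
  B→S b: FOLLOW(S) ⊇ FIRST(b) = {b}; new: +{b}
  S→S c: FOLLOW(S) ⊇ FIRST(c) = {c}; new: +{c}
  S→a A: FOLLOW(A) ⊇ FOLLOW(S) ⊇ {$,b,c}; new: +{$,b,c}
  S→c B: FOLLOW(B) ⊇ FOLLOW(S) ⊇ {$,b,c}; new: +{$,b,c}
  S: {$,b,c}  A: {$,b,c}  B: {$,b,c}
iter 2: — fixpoint
  S: {$,b,c}  A: {$,b,c}  B: {$,b,c}

FOLLOW(S) = ["$", "b", "c"]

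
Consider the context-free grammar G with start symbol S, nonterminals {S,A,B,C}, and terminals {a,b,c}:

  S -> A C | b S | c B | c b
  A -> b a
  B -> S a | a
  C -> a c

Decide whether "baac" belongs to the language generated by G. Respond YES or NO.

Convert to CNF:
  S -> A C | T0 S | T2 B | T2 T0
  A -> T0 T1
  B -> S T1 | a
  C -> T1 T2
  T0 -> b
  T1 -> a
  T2 -> c

Fill CYK table bottom-up:
  [0..0]={T0}  "b"  orig:{}
  [1..1]={B,T1}  "a"  orig:{B}
  [2..2]={B,T1}  "a"  orig:{B}
  [3..3]={T2}  "c"  orig:{}
  [0..1]={A}  "ba"
  [1..2]=∅  "aa"
  [2..3]={C}  "ac"
  [0..2]=∅  "baa"
  [1..3]=∅  "aac"
  [0..3]={S}  "baac"

S ∈ T[0,3] ⇒ YES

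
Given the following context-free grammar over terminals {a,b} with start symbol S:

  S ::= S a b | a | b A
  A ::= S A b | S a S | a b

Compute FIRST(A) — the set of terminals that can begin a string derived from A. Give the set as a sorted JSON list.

FIRST sets, iterate to fixpoint:
round 1:
  A via A→a b: +{a}
  S via S→a: +{a}
  S via S→b A: +{b}
  FIRST(S)={a,b}  FIRST(A)={a}
round 2:
  A via A→S A b: +{b}
  FIRST(S)={a,b}  FIRST(A)={a,b}
round 3: done
  FIRST(S)={a,b}  FIRST(A)={a,b}

FIRST(A) = ["a", "b"]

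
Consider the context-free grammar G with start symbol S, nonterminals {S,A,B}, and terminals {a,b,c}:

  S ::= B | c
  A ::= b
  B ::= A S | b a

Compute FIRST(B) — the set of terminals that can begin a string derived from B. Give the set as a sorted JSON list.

Compute FIRST by fixpoint:
pass 1:
  A via A→b: +{b}
  B via B→A S: +{b}
  S via S→B: +{b}
  S via S→c: +{c}
  FIRST(S)={b,c}  FIRST(A)={b}  FIRST(B)={b}
pass 2: — fixpoint
  FIRST(S)={b,c}  FIRST(A)={b}  FIRST(B)={b}

FIRST(B) = ["b"]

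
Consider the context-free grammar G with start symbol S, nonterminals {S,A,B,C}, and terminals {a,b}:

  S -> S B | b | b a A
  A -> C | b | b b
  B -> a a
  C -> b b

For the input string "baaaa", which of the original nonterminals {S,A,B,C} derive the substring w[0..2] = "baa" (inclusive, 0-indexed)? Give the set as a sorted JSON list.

CNF form of G:
  S -> S B | T0 X2 | b
  A -> T0 T0 | b
  B -> T1 T1
  C -> T0 T0
  T0 -> b
  T1 -> a
  X2 -> T1 A

CYK fill, restricted to cells inside w[0..2]:
  [0..0]={A,S,T0}  "b"  orig:{A,S}
  [1..1]={T1}  "a"  orig:{}
  [2..2]={T1}  "a"  orig:{}
  [0..1]=∅  "ba"
  [1..2]={B}  "aa"
  [0..2]={S}  "baa"

Original NTs in T[0,2] deriving "baa": ["S"]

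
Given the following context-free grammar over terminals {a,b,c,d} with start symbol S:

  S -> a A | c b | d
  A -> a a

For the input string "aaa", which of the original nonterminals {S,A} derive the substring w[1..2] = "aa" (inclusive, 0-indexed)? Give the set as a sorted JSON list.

CNF form of G:
  S -> T0 A | T1 T2 | d
  A -> T0 T0
  T0 -> a
  T1 -> c
  T2 -> b

Fill CYK table bottom-up (cells [i..j] with 1 ≤ i ≤ j ≤ 2 only):
  [1..1]={T0}  "a"  orig:{}
  [2..2]={T0}  "a"  orig:{}
  [1..2]={A}  "aa"

Original NTs in T[1,2] deriving "aa": ["A"]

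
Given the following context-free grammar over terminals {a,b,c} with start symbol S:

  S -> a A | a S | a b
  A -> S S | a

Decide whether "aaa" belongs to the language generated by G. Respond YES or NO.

CNF form of G:
  S -> T0 A | T0 S | T0 T1
  A -> S S | a
  T0 -> a
  T1 -> b

CYK fill:
  cell(0,0) a: {A,T0}  orig:{A}
  cell(1,1) a: {A,T0}  orig:{A}
  cell(2,2) a: {A,T0}  orig:{A}
  cell(0,1) aa: {S}
  cell(1,2) aa: {S}
  cell(0,2) aaa: {S}

S ∈ T[0,2] ⇒ YES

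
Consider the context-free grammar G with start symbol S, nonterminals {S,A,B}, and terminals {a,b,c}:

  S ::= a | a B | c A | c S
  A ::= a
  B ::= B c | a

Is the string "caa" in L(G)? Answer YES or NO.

Convert to CNF:
  S -> T0 A | T0 S | T1 B | a
  A -> a
  B -> B T0 | a
  T0 -> c
  T1 -> a

Fill CYK table bottom-up:
  cell(0,0) c: {T0}  orig:{}
  cell(1,1) a: {A,B,S,T1}  orig:{A,B,S}
  cell(2,2) a: {A,B,S,T1}  orig:{A,B,S}
  cell(0,1) ca: {S}
  cell(1,2) aa: {S}
  cell(0,2) caa: {S}

S ∈ T[0,2] ⇒ YES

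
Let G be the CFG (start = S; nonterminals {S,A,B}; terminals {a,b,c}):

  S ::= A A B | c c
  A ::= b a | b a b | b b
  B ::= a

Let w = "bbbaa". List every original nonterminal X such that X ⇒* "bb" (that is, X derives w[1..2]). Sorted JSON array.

CNF form of G:
  S -> A X4 | T2 T2
  A -> T0 T0 | T0 T1 | T0 X3
  B -> a
  T0 -> b
  T1 -> a
  T2 -> c
  X3 -> T1 T0
  X4 -> A B

CYK table (by increasing span), restricted to cells inside w[1..2]:
  [1..1]={T0}  "b"  orig:{}
  [2..2]={T0}  "b"  orig:{}
  [1..2]={A}  "bb"

Original NTs in T[1,2] deriving "bb": ["A"]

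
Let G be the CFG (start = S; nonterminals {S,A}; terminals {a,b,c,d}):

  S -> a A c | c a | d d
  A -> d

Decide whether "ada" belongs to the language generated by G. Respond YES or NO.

CNF form of G:
  S -> T0 X3 | T1 T0 | T2 T2
  A -> d
  T0 -> a
  T1 -> c
  T2 -> d
  X3 -> A T1

Fill CYK table bottom-up:
  T[0,0] 'a' = {T0}  orig:{}
  T[1,1] 'd' = {A,T2}  orig:{A}
  T[2,2] 'a' = {T0}  orig:{}
  T[0,1] 'ad' = ∅
  T[1,2] 'da' = ∅
  T[0,2] 'ada' = ∅

S ∉ T[0,2] ⇒ NO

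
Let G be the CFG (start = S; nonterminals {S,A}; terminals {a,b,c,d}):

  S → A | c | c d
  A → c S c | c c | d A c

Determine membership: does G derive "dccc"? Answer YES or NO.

CNF form of G:
  S -> T0 T0 | T0 T1 | T0 X4 | T1 X5 | c
  A -> T0 T0 | T0 X2 | T1 X3
  T0 -> c
  T1 -> d
  X2 -> S T0
  X3 -> A T0
  X4 -> S T0
  X5 -> A T0

CYK fill:
  [0..0]={T1}  "d"  orig:{}
  [1..1]={S,T0}  "c"  orig:{S}
  [2..2]={S,T0}  "c"  orig:{S}
  [3..3]={S,T0}  "c"  orig:{S}
  [0..1]=∅  "dc"
  [1..2]={A,S,X2,X4}  "cc"  orig:{A,S}
  [2..3]={A,S,X2,X4}  "cc"  orig:{A,S}
  [0..2]=∅  "dcc"
  [1..3]={A,S,X2,X3,X4,X5}  "ccc"  orig:{A,S}
  [0..3]={A,S}  "dccc"

S ∈ T[0,3] ⇒ YES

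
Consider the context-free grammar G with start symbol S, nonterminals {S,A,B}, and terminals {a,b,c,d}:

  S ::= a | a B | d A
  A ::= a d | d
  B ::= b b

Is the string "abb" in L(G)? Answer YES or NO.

CNF form of G:
  S -> T0 B | T1 A | a
  A -> T0 T1 | d
  B -> T2 T2
  T0 -> a
  T1 -> d
  T2 -> b

Fill CYK table bottom-up:
  cell(0,0) a: {S,T0}  orig:{S}
  cell(1,1) b: {T2}  orig:{}
  cell(2,2) b: {T2}  orig:{}
  cell(0,1) ab: ∅
  cell(1,2) bb: {B}
  cell(0,2) abb: {S}

S ∈ T[0,2] ⇒ YES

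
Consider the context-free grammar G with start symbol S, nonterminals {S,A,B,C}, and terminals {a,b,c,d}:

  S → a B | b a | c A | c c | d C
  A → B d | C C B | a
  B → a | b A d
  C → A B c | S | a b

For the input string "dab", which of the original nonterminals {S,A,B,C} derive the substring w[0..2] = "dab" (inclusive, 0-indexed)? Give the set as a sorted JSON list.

CNF form of G:
  S -> T0 C | T1 T3 | T2 A | T2 T2 | T3 B
  A -> B T0 | C X4 | a
  B -> T1 X5 | a
  C -> A X6 | T0 C | T1 T3 | T2 A | T2 T2 | T3 B | T3 T1
  T0 -> d
  T1 -> b
  T2 -> c
  T3 -> a
  X4 -> C B
  X5 -> A T0
  X6 -> B T2

CYK fill, restricted to cells inside w[0..2]:
  [0..0]={T0}  "d"  orig:{}
  [1..1]={A,B,T3}  "a"  orig:{A,B}
  [2..2]={T1}  "b"  orig:{}
  [0..1]=∅  "da"
  [1..2]={C}  "ab"
  [0..2]={C,S}  "dab"

Original NTs in T[0,2] deriving "dab": ["C", "S"]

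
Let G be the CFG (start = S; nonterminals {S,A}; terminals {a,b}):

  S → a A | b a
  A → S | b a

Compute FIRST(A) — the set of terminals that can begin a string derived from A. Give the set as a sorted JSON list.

FIRST iteration:
pass 1:
  A via A→b a: +{b}
  S via S→a A: +{a}
  S via S→b a: +{b}
  S: {a,b}  A: {b}
pass 2:
  A via A→S: +{a}
  S: {a,b}  A: {a,b}
pass 3: (no change)
  S: {a,b}  A: {a,b}

FIRST(A) = ["a", "b"]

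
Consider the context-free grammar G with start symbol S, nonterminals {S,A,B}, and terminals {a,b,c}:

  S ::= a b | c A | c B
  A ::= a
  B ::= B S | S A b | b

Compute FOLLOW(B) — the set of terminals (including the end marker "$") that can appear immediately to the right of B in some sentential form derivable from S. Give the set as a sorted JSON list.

FIRST sets, iterate to fixpoint:
iter 1:
  A via A→a: +{a}
  B via B→b: +{b}
  S via S→a b: +{a}
  S via S→c A: +{c}
  S: {a,c}  A: {a}  B: {b}
iter 2:
  B via B→S A b: +{a,c}
  S: {a,c}  A: {a}  B: {a,b,c}
iter 3: done
  S: {a,c}  A: {a}  B: {a,b,c}

FOLLOW sets:
FOLLOW(S) := {$}
pass 1:
  B→B S: FOLLOW(B) ⊇ FIRST(S) = {a,c}; new: +{a,c}
  B→B S: FOLLOW(S) ⊇ FOLLOW(B) ⊇ {a,c}; new: +{a,c}
  B→S A b: FOLLOW(A) ⊇ FIRST(b) = {b}; new: +{b}
  S→c A: FOLLOW(A) ⊇ FOLLOW(S) ⊇ {$,a,c}; new: +{$,a,c}
  S→c B: FOLLOW(B) ⊇ FOLLOW(S) ⊇ {$,a,c}; new: +{$}
  S: {$,a,c}  A: {$,a,b,c}  B: {$,a,c}
pass 2: — fixpoint
  S: {$,a,c}  A: {$,a,b,c}  B: {$,a,c}

FOLLOW(B) = ["$", "a", "c"]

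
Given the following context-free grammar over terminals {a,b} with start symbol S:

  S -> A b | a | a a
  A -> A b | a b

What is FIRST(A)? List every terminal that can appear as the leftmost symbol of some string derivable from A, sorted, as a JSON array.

FIRST sets, iterate to fixpoint:
[1]
  A via A→a b: +{a}
  S via S→A b: +{a}
  FIRST(S)={a}  FIRST(A)={a}
[2] (no change)
  FIRST(S)={a}  FIRST(A)={a}

FIRST(A) = ["a"]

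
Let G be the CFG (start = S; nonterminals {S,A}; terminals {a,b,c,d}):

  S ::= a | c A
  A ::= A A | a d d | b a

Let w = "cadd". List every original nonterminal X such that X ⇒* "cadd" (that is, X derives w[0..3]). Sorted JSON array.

Convert to CNF:
  S -> T3 A | a
  A -> A A | T0 X4 | T2 T0
  T0 -> a
  T1 -> d
  T2 -> b
  T3 -> c
  X4 -> T1 T1

CYK table (by increasing span), restricted to cells inside w[0..3]:
  T[0,0] 'c' = {T3}  orig:{}
  T[1,1] 'a' = {S,T0}  orig:{S}
  T[2,2] 'd' = {T1}  orig:{}
  T[3,3] 'd' = {T1}  orig:{}
  T[0,1] 'ca' = ∅
  T[1,2] 'ad' = ∅
  T[2,3] 'dd' = {X4}  orig:{}
  T[0,2] 'cad' = ∅
  T[1,3] 'add' = {A}
  T[0,3] 'cadd' = {S}

Original NTs in T[0,3] deriving "cadd": ["S"]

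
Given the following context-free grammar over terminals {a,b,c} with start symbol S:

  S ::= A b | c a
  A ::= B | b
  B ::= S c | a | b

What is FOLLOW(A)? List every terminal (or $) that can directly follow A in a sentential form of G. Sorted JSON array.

FIRST iteration:
[1]
  A via A→b: +{b}
  B via B→a: +{a}
  B via B→b: +{b}
  S via S→A b: +{b}
  S via S→c a: +{c}
  S: {b,c}  A: {b}  B: {a,b}
[2]
  A via A→B: +{a}
  B via B→S c: +{c}
  S via S→A b: +{a}
  S: {a,b,c}  A: {a,b}  B: {a,b,c}
[3]
  A via A→B: +{c}
  S: {a,b,c}  A: {a,b,c}  B: {a,b,c}
[4] — fixpoint
  S: {a,b,c}  A: {a,b,c}  B: {a,b,c}

Compute FOLLOW by fixpoint:
initialize: $ ∈ FOLLOW(S)
pass 1:
  B→S c: FOLLOW(S) ⊇ FIRST(c) = {c}; new: +{c}
  S→A b: FOLLOW(A) ⊇ FIRST(b) = {b}; new: +{b}
  FOLLOW(S)={$,c}  FOLLOW(A)={b}  FOLLOW(B)={}
pass 2:
  A→B: FOLLOW(B) ⊇ FOLLOW(A) ⊇ {b}; new: +{b}
  FOLLOW(S)={$,c}  FOLLOW(A)={b}  FOLLOW(B)={b}
pass 3: done
  FOLLOW(S)={$,c}  FOLLOW(A)={b}  FOLLOW(B)={b}

FOLLOW(A) = ["b"]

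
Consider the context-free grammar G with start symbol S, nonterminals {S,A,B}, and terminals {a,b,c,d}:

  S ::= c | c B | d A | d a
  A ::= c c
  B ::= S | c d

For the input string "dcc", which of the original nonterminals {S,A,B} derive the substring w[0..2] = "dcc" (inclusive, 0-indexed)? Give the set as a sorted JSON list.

Convert to CNF:
  S -> T0 B | T1 A | T1 T2 | c
  A -> T0 T0
  B -> T0 B | T0 T1 | T1 A | T1 T2 | c
  T0 -> c
  T1 -> d
  T2 -> a

CYK fill (cells [i..j] with 0 ≤ i ≤ j ≤ 2 only):
  cell(0,0) d: {T1}  orig:{}
  cell(1,1) c: {B,S,T0}  orig:{B,S}
  cell(2,2) c: {B,S,T0}  orig:{B,S}
  cell(0,1) dc: ∅
  cell(1,2) cc: {A,B,S}
  cell(0,2) dcc: {B,S}

Original NTs in T[0,2] deriving "dcc": ["B", "S"]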